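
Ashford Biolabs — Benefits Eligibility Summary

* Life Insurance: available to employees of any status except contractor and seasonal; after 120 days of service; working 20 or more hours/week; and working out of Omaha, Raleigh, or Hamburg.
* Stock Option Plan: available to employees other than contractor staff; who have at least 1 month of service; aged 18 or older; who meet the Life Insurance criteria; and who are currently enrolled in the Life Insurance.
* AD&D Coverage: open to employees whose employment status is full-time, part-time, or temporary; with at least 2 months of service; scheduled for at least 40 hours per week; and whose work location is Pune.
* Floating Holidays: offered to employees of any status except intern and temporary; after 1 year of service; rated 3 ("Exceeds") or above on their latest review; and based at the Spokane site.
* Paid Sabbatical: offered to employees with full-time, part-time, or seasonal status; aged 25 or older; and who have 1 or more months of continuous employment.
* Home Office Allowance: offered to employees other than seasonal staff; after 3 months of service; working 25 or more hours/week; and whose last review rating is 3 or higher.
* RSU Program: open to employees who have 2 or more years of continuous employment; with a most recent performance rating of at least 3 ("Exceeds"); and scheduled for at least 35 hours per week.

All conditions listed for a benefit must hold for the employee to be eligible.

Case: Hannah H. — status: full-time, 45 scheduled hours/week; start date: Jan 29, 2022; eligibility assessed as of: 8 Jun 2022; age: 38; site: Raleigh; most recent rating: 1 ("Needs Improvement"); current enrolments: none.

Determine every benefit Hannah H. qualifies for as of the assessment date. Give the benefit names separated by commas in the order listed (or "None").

Life Insurance, Paid Sabbatical

Service from Jan 29, 2022 to 8 Jun 2022: 130 days.
Life Insurance — status full-time ✓ (not excluded); service 130 days ≥ 120 days ✓; 45 hrs/wk ≥ 20 ✓; site Raleigh ✓ → eligible.
Stock Option Plan — status full-time ✓ (not excluded); service 130 days ≥ 1 month (≈30 days) ✓; age 38 ≥ 18 ✓; eligible for Life Insurance ✓; not enrolled in Life Insurance ✗ → not eligible.
AD&D Coverage — status full-time ✓; service 130 days ≥ 2 months (≈60 days) ✓; 45 hrs/wk ≥ 40 ✓; site Raleigh ✗ (not Pune) → not eligible.
Floating Holidays — status full-time ✓ (not excluded); service 130 days < 1 year (≈365 days) ✗ → not eligible.
Paid Sabbatical — status full-time ✓; age 38 ≥ 25 ✓; service 130 days ≥ 1 month (≈30 days) ✓ → eligible.
Home Office Allowance — status full-time ✓ (not excluded); service 130 days ≥ 3 months (≈90 days) ✓; 45 hrs/wk ≥ 25 ✓; rating 1 < 3 ✗ → not eligible.
RSU Program — service 130 days < 2 years (≈730 days) ✗ → not eligible.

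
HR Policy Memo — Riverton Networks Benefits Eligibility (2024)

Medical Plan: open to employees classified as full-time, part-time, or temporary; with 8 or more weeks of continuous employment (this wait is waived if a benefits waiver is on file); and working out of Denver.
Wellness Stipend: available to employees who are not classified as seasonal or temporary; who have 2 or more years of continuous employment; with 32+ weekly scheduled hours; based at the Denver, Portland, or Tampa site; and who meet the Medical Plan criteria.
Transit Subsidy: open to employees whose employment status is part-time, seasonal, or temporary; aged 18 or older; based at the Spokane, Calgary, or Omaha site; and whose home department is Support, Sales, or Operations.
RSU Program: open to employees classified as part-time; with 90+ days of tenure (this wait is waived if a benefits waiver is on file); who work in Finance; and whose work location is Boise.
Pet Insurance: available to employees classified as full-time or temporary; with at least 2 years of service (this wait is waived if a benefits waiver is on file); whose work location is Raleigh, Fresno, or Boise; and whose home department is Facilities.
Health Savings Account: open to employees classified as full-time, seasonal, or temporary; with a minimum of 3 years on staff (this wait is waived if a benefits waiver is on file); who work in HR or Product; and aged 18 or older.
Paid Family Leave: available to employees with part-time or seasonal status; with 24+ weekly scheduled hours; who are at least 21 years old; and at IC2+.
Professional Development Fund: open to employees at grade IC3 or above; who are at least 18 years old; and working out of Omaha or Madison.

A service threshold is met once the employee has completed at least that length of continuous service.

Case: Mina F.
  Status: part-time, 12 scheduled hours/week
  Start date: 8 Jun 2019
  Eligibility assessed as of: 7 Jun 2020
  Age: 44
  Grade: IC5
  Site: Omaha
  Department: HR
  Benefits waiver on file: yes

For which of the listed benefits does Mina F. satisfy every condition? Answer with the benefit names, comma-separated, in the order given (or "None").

Professional Development Fund

Service from 8 Jun 2019 to 7 Jun 2020: 365 days.
Medical Plan — status part-time ✓; benefits waiver on file ✓; site Omaha ✗ (not Denver) → not eligible.
Wellness Stipend — status part-time ✓ (not excluded); service 365 days < 2 years (≈730 days) ✗ → not eligible.
Transit Subsidy — status part-time ✓; age 44 ≥ 18 ✓; site Omaha ✓; dept HR ✗ → not eligible.
RSU Program — status part-time ✓; benefits waiver on file ✓; dept HR ✗ → not eligible.
Pet Insurance — status part-time ✗ (requires full-time or temporary) → not eligible.
Health Savings Account — status part-time ✗ (requires full-time, seasonal, or temporary) → not eligible.
Paid Family Leave — status part-time ✓; 12 hrs/wk < 24 ✗ → not eligible.
Professional Development Fund — grade IC5 ≥ IC3 ✓; age 44 ≥ 18 ✓; site Omaha ✓ → eligible.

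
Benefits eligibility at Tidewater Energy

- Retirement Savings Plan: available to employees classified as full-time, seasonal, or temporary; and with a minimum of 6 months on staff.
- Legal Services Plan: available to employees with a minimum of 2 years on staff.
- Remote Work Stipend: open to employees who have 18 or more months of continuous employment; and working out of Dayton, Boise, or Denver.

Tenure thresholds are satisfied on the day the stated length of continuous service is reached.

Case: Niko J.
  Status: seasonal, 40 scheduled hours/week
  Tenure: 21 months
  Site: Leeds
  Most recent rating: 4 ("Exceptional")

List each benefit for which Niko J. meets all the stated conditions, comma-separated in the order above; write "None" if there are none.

Retirement Savings Plan — status seasonal ✓; service 21 months ≥ 6 months ✓ → eligible.
Legal Services Plan — service 21 months < 2 years (≈730 days) ✗ → not eligible.
Remote Work Stipend — service 21 months ≥ 18 months ✓; site Leeds ✗ (not Dayton, Boise, or Denver) → not eligible.

Retirement Savings Plan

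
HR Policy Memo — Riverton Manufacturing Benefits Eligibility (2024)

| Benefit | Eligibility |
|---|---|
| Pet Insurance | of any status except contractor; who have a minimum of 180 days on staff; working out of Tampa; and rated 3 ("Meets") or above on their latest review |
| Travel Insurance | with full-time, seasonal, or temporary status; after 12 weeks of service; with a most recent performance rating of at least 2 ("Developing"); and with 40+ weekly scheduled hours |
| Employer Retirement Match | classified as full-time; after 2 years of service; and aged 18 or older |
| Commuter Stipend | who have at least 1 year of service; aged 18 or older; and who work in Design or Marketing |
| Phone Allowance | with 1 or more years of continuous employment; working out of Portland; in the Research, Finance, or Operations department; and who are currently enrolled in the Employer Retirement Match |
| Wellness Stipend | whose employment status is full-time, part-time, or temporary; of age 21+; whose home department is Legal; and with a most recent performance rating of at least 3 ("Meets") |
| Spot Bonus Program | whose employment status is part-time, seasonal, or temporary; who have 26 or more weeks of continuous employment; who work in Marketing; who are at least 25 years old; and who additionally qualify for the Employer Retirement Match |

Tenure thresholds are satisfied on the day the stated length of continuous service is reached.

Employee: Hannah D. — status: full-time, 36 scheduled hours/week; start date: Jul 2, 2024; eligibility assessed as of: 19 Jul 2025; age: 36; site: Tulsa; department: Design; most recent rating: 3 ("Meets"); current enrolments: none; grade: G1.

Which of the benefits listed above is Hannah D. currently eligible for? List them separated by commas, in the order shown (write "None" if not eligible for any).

Service from Jul 2, 2024 to 19 Jul 2025: 382 days.
Pet Insurance — status full-time ✓ (not excluded); service 382 days ≥ 180 days ✓; site Tulsa ✗ (not Tampa) → not eligible.
Travel Insurance — status full-time ✓; service 382 days ≥ 12 weeks (≈84 days) ✓; rating 3 ≥ 2 ✓; 36 hrs/wk < 40 ✗ → not eligible.
Employer Retirement Match — status full-time ✓; service 382 days < 2 years (≈730 days) ✗ → not eligible.
Commuter Stipend — service 382 days ≥ 1 year (≈365 days) ✓; age 36 ≥ 18 ✓; dept Design ✓ → eligible.
Phone Allowance — service 382 days ≥ 1 year (≈365 days) ✓; site Tulsa ✗ (not Portland) → not eligible.
Wellness Stipend — status full-time ✓; age 36 ≥ 21 ✓; dept Design ✗ → not eligible.
Spot Bonus Program — status full-time ✗ (requires part-time, seasonal, or temporary) → not eligible.

Commuter Stipend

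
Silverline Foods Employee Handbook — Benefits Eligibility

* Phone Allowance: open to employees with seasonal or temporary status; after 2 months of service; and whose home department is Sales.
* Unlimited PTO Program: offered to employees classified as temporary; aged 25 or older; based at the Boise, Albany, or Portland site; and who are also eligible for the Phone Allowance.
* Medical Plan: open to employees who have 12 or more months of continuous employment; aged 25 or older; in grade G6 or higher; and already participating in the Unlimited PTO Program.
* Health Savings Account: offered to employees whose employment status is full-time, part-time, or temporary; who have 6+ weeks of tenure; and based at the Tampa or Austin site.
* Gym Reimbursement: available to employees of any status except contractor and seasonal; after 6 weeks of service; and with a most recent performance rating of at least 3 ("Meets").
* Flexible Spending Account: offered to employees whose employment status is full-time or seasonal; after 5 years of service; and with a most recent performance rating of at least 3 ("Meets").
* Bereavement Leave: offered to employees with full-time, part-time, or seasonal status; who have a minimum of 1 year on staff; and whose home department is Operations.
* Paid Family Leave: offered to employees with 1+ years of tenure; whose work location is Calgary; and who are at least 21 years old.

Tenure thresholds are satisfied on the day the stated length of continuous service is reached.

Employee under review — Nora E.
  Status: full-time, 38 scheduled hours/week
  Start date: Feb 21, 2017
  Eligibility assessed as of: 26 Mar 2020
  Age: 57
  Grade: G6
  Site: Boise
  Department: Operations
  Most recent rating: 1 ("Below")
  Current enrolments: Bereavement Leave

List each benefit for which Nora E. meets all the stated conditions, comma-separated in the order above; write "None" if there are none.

Bereavement Leave

Service from Feb 21, 2017 to 26 Mar 2020: 1129 days.
Phone Allowance — status full-time ✗ (requires seasonal or temporary) → not eligible.
Unlimited PTO Program — status full-time ✗ (requires temporary) → not eligible.
Medical Plan — service 1129 days ≥ 12 months (≈360 days) ✓; age 57 ≥ 25 ✓; grade G6 ≥ G6 ✓; not enrolled in Unlimited PTO Program ✗ → not eligible.
Health Savings Account — status full-time ✓; service 1129 days ≥ 6 weeks (≈42 days) ✓; site Boise ✗ (not Tampa or Austin) → not eligible.
Gym Reimbursement — status full-time ✓ (not excluded); service 1129 days ≥ 6 weeks (≈42 days) ✓; rating 1 < 3 ✗ → not eligible.
Flexible Spending Account — status full-time ✓; service 1129 days < 5 years (≈1825 days) ✗ → not eligible.
Bereavement Leave — status full-time ✓; service 1129 days ≥ 1 year (≈365 days) ✓; dept Operations ✓ → eligible.
Paid Family Leave — service 1129 days ≥ 1 year (≈365 days) ✓; site Boise ✗ (not Calgary) → not eligible.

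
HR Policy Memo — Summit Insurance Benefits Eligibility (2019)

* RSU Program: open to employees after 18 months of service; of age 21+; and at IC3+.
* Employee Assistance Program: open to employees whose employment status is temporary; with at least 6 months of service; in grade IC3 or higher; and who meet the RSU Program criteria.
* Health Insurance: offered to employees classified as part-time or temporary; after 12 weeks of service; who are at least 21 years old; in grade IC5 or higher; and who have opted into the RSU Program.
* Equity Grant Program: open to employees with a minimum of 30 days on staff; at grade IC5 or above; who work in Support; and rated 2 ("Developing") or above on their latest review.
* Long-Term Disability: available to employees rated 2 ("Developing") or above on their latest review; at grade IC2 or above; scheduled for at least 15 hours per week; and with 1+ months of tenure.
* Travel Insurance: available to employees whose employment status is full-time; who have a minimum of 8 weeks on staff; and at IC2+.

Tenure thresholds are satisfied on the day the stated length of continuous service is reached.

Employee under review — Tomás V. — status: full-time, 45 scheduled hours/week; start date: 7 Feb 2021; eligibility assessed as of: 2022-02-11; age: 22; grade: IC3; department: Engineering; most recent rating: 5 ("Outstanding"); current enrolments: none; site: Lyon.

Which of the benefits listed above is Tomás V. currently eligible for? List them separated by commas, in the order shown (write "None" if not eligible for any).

Long-Term Disability, Travel Insurance

Service from 7 Feb 2021 to 2022-02-11: 369 days.
RSU Program — service 369 days < 18 months (≈540 days) ✗ → not eligible.
Employee Assistance Program — status full-time ✗ (requires temporary) → not eligible.
Health Insurance — status full-time ✗ (requires part-time or temporary) → not eligible.
Equity Grant Program — service 369 days ≥ 30 days ✓; grade IC3 < IC5 ✗ → not eligible.
Long-Term Disability — rating 5 ≥ 2 ✓; grade IC3 ≥ IC2 ✓; 45 hrs/wk ≥ 15 ✓; service 369 days ≥ 1 month (≈30 days) ✓ → eligible.
Travel Insurance — status full-time ✓; service 369 days ≥ 8 weeks (≈56 days) ✓; grade IC3 ≥ IC2 ✓ → eligible.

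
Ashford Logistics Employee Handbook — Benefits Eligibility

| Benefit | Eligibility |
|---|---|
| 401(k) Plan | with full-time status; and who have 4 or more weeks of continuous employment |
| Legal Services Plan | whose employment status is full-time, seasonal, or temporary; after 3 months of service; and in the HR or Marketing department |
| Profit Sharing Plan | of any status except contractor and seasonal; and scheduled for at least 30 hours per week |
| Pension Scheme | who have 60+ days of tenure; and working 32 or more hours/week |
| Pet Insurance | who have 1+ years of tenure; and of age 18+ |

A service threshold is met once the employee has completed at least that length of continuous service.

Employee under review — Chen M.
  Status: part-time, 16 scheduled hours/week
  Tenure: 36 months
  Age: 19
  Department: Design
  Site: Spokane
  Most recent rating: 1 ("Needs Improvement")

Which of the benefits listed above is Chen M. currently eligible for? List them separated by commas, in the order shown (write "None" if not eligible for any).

401(k) Plan — status part-time ✗ (requires full-time) → not eligible.
Legal Services Plan — status part-time ✗ (requires full-time, seasonal, or temporary) → not eligible.
Profit Sharing Plan — status part-time ✓ (not excluded); 16 hrs/wk < 30 ✗ → not eligible.
Pension Scheme — service 36 months ≥ 60 days ✓; 16 hrs/wk < 32 ✗ → not eligible.
Pet Insurance — service 36 months ≥ 1 year (≈365 days) ✓; age 19 ≥ 18 ✓ → eligible.

Pet Insurance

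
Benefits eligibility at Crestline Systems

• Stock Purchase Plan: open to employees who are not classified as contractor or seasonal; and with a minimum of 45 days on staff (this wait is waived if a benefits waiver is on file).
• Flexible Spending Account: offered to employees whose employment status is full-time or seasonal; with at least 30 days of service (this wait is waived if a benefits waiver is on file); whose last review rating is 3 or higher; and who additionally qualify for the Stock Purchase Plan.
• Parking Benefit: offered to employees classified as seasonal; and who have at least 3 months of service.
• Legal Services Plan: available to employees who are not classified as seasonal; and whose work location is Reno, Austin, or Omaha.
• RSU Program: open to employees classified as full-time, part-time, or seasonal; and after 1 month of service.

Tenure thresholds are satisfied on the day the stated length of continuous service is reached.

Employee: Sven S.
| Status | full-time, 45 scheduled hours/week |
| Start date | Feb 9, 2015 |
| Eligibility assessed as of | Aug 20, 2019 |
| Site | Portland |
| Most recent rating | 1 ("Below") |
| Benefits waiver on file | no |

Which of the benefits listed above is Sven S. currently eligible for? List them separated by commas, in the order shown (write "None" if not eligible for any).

Stock Purchase Plan, RSU Program

Service from Feb 9, 2015 to Aug 20, 2019: 1653 days.
Stock Purchase Plan — status full-time ✓ (not excluded); no waiver, service 1653 days ≥ 45 days ✓ → eligible.
Flexible Spending Account — status full-time ✓; no waiver, service 1653 days ≥ 30 days ✓; rating 1 < 3 ✗ → not eligible.
Parking Benefit — status full-time ✗ (requires seasonal) → not eligible.
Legal Services Plan — status full-time ✓ (not excluded); site Portland ✗ (not Reno, Austin, or Omaha) → not eligible.
RSU Program — status full-time ✓; service 1653 days ≥ 1 month (≈30 days) ✓ → eligible.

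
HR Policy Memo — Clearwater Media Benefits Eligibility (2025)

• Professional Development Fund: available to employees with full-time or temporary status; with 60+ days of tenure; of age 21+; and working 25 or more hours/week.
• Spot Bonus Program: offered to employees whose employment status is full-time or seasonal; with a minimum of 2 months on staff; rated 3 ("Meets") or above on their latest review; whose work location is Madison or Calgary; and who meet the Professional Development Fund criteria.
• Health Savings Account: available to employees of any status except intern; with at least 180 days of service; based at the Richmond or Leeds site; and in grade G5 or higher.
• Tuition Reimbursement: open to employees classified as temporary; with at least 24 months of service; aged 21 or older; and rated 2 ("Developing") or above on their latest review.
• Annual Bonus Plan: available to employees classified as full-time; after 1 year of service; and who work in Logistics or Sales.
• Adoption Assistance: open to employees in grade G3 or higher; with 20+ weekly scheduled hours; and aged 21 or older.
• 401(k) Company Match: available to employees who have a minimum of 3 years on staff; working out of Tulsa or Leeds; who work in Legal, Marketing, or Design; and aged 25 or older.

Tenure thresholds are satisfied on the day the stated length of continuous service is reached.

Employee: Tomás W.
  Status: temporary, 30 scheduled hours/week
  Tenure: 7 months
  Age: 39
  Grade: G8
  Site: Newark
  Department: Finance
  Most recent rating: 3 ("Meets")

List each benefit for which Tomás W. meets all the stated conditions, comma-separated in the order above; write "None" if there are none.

Professional Development Fund, Adoption Assistance

Professional Development Fund — status temporary ✓; service 7 months ≥ 60 days ✓; age 39 ≥ 21 ✓; 30 hrs/wk ≥ 25 ✓ → eligible.
Spot Bonus Program — status temporary ✗ (requires full-time or seasonal) → not eligible.
Health Savings Account — status temporary ✓ (not excluded); service 7 months ≥ 180 days ✓; site Newark ✗ (not Richmond or Leeds) → not eligible.
Tuition Reimbursement — status temporary ✓; service 7 months < 24 months ✗ → not eligible.
Annual Bonus Plan — status temporary ✗ (requires full-time) → not eligible.
Adoption Assistance — grade G8 ≥ G3 ✓; 30 hrs/wk ≥ 20 ✓; age 39 ≥ 21 ✓ → eligible.
401(k) Company Match — service 7 months < 3 years (≈1095 days) ✗ → not eligible.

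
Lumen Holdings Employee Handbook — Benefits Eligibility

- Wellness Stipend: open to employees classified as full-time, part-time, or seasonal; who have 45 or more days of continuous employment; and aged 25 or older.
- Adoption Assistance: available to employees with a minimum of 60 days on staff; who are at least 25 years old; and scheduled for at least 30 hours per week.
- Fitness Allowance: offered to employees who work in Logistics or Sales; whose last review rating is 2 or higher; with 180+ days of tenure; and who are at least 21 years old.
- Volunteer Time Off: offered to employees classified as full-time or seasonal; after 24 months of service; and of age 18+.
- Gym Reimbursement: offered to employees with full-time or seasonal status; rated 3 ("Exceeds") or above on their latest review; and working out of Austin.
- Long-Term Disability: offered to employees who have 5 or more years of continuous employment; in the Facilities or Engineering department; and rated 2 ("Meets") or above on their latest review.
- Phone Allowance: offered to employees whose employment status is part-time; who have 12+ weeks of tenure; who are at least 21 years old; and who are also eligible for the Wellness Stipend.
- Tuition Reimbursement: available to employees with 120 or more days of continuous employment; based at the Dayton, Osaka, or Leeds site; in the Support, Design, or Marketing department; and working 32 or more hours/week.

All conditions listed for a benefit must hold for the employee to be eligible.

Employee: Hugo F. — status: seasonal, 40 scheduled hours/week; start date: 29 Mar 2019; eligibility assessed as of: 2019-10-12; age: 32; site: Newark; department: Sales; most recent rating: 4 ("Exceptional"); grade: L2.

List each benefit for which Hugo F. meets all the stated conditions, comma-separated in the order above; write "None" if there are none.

Wellness Stipend, Adoption Assistance, Fitness Allowance

Service from 29 Mar 2019 to 2019-10-12: 197 days.
Wellness Stipend — status seasonal ✓; service 197 days ≥ 45 days ✓; age 32 ≥ 25 ✓ → eligible.
Adoption Assistance — service 197 days ≥ 60 days ✓; age 32 ≥ 25 ✓; 40 hrs/wk ≥ 30 ✓ → eligible.
Fitness Allowance — dept Sales ✓; rating 4 ≥ 2 ✓; service 197 days ≥ 180 days ✓; age 32 ≥ 21 ✓ → eligible.
Volunteer Time Off — status seasonal ✓; service 197 days < 24 months (≈720 days) ✗ → not eligible.
Gym Reimbursement — status seasonal ✓; rating 4 ≥ 3 ✓; site Newark ✗ (not Austin) → not eligible.
Long-Term Disability — service 197 days < 5 years (≈1825 days) ✗ → not eligible.
Phone Allowance — status seasonal ✗ (requires part-time) → not eligible.
Tuition Reimbursement — service 197 days ≥ 120 days ✓; site Newark ✗ (not Dayton, Osaka, or Leeds) → not eligible.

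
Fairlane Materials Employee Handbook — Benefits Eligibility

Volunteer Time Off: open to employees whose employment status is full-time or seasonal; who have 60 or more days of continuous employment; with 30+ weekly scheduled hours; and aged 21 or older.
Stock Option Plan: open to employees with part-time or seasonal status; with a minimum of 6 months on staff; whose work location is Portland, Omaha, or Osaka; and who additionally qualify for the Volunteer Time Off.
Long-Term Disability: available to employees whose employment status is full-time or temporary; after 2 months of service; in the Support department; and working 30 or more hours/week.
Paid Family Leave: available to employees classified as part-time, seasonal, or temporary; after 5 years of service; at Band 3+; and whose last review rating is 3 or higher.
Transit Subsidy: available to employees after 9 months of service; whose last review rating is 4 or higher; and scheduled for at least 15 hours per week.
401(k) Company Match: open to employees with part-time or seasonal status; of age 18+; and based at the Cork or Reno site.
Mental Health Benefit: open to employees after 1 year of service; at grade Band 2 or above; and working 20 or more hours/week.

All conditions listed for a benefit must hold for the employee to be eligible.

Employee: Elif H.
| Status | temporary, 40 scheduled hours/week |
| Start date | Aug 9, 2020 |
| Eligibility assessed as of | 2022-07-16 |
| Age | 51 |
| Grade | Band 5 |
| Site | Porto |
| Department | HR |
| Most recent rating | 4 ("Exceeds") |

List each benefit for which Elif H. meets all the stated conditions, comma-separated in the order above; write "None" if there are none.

Transit Subsidy, Mental Health Benefit

Service from Aug 9, 2020 to 2022-07-16: 706 days.
Volunteer Time Off — status temporary ✗ (requires full-time or seasonal) → not eligible.
Stock Option Plan — status temporary ✗ (requires part-time or seasonal) → not eligible.
Long-Term Disability — status temporary ✓; service 706 days ≥ 2 months (≈60 days) ✓; dept HR ✗ → not eligible.
Paid Family Leave — status temporary ✓; service 706 days < 5 years (≈1825 days) ✗ → not eligible.
Transit Subsidy — service 706 days ≥ 9 months (≈270 days) ✓; rating 4 ≥ 4 ✓; 40 hrs/wk ≥ 15 ✓ → eligible.
401(k) Company Match — status temporary ✗ (requires part-time or seasonal) → not eligible.
Mental Health Benefit — service 706 days ≥ 1 year (≈365 days) ✓; grade Band 5 ≥ Band 2 ✓; 40 hrs/wk ≥ 20 ✓ → eligible.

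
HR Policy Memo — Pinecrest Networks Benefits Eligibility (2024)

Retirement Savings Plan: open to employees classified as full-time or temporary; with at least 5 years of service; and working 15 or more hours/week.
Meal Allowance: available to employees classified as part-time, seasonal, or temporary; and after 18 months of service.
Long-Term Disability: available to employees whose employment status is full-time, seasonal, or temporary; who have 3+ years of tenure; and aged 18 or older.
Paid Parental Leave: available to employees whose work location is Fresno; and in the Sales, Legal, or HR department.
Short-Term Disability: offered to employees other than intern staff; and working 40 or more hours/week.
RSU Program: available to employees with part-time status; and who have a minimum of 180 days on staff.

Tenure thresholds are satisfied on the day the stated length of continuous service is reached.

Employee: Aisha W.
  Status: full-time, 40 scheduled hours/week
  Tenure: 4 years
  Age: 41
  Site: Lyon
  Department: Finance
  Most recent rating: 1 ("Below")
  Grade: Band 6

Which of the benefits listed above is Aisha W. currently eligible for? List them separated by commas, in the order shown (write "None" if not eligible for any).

Retirement Savings Plan — status full-time ✓; service 4 years < 5 years ✗ → not eligible.
Meal Allowance — status full-time ✗ (requires part-time, seasonal, or temporary) → not eligible.
Long-Term Disability — status full-time ✓; service 4 years ≥ 3 years ✓; age 41 ≥ 18 ✓ → eligible.
Paid Parental Leave — site Lyon ✗ (not Fresno) → not eligible.
Short-Term Disability — status full-time ✓ (not excluded); 40 hrs/wk ≥ 40 ✓ → eligible.
RSU Program — status full-time ✗ (requires part-time) → not eligible.

Long-Term Disability, Short-Term Disability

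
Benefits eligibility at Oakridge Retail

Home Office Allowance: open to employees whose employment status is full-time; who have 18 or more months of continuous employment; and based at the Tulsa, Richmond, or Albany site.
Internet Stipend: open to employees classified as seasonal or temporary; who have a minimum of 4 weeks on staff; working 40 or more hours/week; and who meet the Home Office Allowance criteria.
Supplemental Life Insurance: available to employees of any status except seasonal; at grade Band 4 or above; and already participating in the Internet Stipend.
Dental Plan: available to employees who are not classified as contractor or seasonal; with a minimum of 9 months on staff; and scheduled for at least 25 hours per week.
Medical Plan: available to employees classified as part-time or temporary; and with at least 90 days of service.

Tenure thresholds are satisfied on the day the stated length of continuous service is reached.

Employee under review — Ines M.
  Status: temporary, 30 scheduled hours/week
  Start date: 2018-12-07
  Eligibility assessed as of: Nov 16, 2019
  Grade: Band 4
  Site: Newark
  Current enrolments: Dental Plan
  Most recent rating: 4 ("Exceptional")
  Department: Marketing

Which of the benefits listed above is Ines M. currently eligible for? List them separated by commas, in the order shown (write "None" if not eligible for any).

Dental Plan, Medical Plan

Service from 2018-12-07 to Nov 16, 2019: 344 days.
Home Office Allowance — status temporary ✗ (requires full-time) → not eligible.
Internet Stipend — status temporary ✓; service 344 days ≥ 4 weeks (≈28 days) ✓; 30 hrs/wk < 40 ✗ → not eligible.
Supplemental Life Insurance — status temporary ✓ (not excluded); grade Band 4 ≥ Band 4 ✓; not enrolled in Internet Stipend ✗ → not eligible.
Dental Plan — status temporary ✓ (not excluded); service 344 days ≥ 9 months (≈270 days) ✓; 30 hrs/wk ≥ 25 ✓ → eligible.
Medical Plan — status temporary ✓; service 344 days ≥ 90 days ✓ → eligible.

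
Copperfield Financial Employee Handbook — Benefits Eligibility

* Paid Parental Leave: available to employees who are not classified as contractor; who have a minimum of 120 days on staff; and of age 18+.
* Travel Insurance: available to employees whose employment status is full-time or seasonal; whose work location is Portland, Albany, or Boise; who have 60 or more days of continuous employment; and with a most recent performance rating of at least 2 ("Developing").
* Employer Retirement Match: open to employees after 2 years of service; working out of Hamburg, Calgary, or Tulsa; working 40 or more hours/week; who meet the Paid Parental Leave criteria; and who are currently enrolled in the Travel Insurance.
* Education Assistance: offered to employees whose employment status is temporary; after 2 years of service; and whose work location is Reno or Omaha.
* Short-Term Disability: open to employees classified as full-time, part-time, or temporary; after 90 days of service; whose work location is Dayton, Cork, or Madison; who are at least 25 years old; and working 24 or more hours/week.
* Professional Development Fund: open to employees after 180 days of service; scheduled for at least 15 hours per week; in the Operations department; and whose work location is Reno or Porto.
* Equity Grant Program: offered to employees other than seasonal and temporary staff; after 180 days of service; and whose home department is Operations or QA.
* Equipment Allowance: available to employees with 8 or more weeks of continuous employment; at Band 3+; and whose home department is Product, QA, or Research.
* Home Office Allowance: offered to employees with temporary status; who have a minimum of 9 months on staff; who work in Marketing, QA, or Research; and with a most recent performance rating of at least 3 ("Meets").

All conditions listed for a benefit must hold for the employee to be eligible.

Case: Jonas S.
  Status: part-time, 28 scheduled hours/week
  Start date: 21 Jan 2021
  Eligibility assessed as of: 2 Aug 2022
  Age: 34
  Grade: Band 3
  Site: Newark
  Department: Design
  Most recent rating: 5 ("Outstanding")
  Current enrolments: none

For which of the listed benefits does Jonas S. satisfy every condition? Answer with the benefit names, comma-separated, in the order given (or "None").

Paid Parental Leave

Service from 21 Jan 2021 to 2 Aug 2022: 558 days.
Paid Parental Leave — status part-time ✓ (not excluded); service 558 days ≥ 120 days ✓; age 34 ≥ 18 ✓ → eligible.
Travel Insurance — status part-time ✗ (requires full-time or seasonal) → not eligible.
Employer Retirement Match — service 558 days < 2 years (≈730 days) ✗ → not eligible.
Education Assistance — status part-time ✗ (requires temporary) → not eligible.
Short-Term Disability — status part-time ✓; service 558 days ≥ 90 days ✓; site Newark ✗ (not Dayton, Cork, or Madison) → not eligible.
Professional Development Fund — service 558 days ≥ 180 days ✓; 28 hrs/wk ≥ 15 ✓; dept Design ✗ → not eligible.
Equity Grant Program — status part-time ✓ (not excluded); service 558 days ≥ 180 days ✓; dept Design ✗ → not eligible.
Equipment Allowance — service 558 days ≥ 8 weeks (≈56 days) ✓; grade Band 3 ≥ Band 3 ✓; dept Design ✗ → not eligible.
Home Office Allowance — status part-time ✗ (requires temporary) → not eligible.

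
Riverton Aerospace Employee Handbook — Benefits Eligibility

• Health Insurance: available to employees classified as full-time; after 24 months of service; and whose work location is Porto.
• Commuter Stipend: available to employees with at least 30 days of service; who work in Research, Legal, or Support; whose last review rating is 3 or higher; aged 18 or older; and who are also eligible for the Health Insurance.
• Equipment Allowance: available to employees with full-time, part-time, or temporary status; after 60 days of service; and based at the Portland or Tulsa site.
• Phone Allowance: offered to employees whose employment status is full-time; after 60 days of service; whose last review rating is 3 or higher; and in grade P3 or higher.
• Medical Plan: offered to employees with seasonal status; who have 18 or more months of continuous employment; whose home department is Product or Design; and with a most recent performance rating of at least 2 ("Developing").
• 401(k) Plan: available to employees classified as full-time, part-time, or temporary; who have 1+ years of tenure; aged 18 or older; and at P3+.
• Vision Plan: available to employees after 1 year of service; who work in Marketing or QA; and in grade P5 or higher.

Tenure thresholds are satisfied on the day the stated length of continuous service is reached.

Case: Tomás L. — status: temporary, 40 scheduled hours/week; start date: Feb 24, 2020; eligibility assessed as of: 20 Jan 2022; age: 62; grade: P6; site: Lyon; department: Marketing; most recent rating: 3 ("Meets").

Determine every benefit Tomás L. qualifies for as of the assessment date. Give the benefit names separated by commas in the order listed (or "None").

401(k) Plan, Vision Plan

Service from Feb 24, 2020 to 20 Jan 2022: 696 days.
Health Insurance — status temporary ✗ (requires full-time) → not eligible.
Commuter Stipend — service 696 days ≥ 30 days ✓; dept Marketing ✗ → not eligible.
Equipment Allowance — status temporary ✓; service 696 days ≥ 60 days ✓; site Lyon ✗ (not Portland or Tulsa) → not eligible.
Phone Allowance — status temporary ✗ (requires full-time) → not eligible.
Medical Plan — status temporary ✗ (requires seasonal) → not eligible.
401(k) Plan — status temporary ✓; service 696 days ≥ 1 year (≈365 days) ✓; age 62 ≥ 18 ✓; grade P6 ≥ P3 ✓ → eligible.
Vision Plan — service 696 days ≥ 1 year (≈365 days) ✓; dept Marketing ✓; grade P6 ≥ P5 ✓ → eligible.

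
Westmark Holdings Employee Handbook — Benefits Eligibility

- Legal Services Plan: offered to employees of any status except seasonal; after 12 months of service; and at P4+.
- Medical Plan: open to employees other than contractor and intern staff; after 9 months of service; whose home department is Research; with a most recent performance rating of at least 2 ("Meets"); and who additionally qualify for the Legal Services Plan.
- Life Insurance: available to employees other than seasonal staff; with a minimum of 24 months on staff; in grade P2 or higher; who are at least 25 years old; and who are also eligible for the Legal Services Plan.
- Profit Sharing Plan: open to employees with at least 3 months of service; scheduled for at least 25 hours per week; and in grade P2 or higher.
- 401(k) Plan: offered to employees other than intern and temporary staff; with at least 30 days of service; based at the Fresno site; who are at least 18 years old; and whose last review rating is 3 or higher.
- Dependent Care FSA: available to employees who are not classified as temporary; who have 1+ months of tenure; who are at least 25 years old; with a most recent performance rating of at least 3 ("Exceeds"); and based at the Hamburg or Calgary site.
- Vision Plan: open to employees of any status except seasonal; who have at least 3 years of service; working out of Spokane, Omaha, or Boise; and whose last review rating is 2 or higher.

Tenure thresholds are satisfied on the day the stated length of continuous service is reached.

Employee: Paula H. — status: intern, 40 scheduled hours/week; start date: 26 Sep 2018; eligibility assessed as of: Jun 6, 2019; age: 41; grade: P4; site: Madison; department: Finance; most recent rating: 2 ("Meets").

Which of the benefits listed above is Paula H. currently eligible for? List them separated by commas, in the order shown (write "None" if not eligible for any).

Profit Sharing Plan

Service from 26 Sep 2018 to Jun 6, 2019: 253 days.
Legal Services Plan — status intern ✓ (not excluded); service 253 days < 12 months (≈360 days) ✗ → not eligible.
Medical Plan — status intern ✗ (excluded) → not eligible.
Life Insurance — status intern ✓ (not excluded); service 253 days < 24 months (≈720 days) ✗ → not eligible.
Profit Sharing Plan — service 253 days ≥ 3 months (≈90 days) ✓; 40 hrs/wk ≥ 25 ✓; grade P4 ≥ P2 ✓ → eligible.
401(k) Plan — status intern ✗ (excluded) → not eligible.
Dependent Care FSA — status intern ✓ (not excluded); service 253 days ≥ 1 month (≈30 days) ✓; age 41 ≥ 25 ✓; rating 2 < 3 ✗ → not eligible.
Vision Plan — status intern ✓ (not excluded); service 253 days < 3 years (≈1095 days) ✗ → not eligible.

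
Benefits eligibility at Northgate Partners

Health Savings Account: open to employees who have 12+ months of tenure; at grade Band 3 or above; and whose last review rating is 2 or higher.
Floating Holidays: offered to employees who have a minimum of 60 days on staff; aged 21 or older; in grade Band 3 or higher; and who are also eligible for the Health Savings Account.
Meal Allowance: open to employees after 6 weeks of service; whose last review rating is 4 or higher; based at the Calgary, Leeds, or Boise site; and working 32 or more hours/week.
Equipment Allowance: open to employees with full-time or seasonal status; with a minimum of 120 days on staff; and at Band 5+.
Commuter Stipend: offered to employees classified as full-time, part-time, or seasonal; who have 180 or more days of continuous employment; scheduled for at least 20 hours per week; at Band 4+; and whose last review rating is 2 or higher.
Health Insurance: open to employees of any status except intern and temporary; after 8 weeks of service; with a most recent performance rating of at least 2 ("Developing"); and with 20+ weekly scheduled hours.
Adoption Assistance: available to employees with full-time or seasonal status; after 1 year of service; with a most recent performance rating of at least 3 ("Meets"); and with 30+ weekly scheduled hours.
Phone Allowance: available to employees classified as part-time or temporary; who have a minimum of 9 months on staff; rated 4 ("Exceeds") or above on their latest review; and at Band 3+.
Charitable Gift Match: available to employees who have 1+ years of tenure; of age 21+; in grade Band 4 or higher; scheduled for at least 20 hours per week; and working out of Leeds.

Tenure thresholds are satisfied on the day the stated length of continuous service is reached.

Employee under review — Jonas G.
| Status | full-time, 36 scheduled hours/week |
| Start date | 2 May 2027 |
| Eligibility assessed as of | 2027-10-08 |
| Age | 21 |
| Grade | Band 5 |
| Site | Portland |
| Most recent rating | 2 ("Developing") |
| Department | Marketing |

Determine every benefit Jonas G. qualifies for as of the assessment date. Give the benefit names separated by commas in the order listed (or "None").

Equipment Allowance, Health Insurance

Service from 2 May 2027 to 2027-10-08: 159 days.
Health Savings Account — service 159 days < 12 months (≈360 days) ✗ → not eligible.
Floating Holidays — service 159 days ≥ 60 days ✓; age 21 ≥ 21 ✓; grade Band 5 ≥ Band 3 ✓; not eligible for Health Savings Account ✗ → not eligible.
Meal Allowance — service 159 days ≥ 6 weeks (≈42 days) ✓; rating 2 < 4 ✗ → not eligible.
Equipment Allowance — status full-time ✓; service 159 days ≥ 120 days ✓; grade Band 5 ≥ Band 5 ✓ → eligible.
Commuter Stipend — status full-time ✓; service 159 days < 180 days ✗ → not eligible.
Health Insurance — status full-time ✓ (not excluded); service 159 days ≥ 8 weeks (≈56 days) ✓; rating 2 ≥ 2 ✓; 36 hrs/wk ≥ 20 ✓ → eligible.
Adoption Assistance — status full-time ✓; service 159 days < 1 year (≈365 days) ✗ → not eligible.
Phone Allowance — status full-time ✗ (requires part-time or temporary) → not eligible.
Charitable Gift Match — service 159 days < 1 year (≈365 days) ✗ → not eligible.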